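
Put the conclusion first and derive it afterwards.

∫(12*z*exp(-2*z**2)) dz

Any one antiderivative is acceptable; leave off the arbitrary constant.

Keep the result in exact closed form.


The answer is -3*exp(-2*z**2).
Step 1. Substitute u = z**2, turning ∫(12*z*exp(-2*z**2)) dz into ∫(6*exp(-2*u)) du: now ∫(6*exp(-2*u)) du.
Step 2. Evaluate the standard form: now -3*exp(-2*u).
Step 3. Substitute back u = z**2: now -3*exp(-2*z**2).
Answer: -3*exp(-2*z**2).


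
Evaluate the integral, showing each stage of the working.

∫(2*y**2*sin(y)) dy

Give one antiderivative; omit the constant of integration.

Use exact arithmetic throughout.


Step 1. Integrate ∫(2*y**2*sin(y)) dy by parts with u = y**2, dv = (2*sin(y)) dy, so v = -2*cos(y): now -2*y**2*cos(y) + ∫(4*y*cos(y)) dy.
Step 2. Integrate ∫(4*y*cos(y)) dy by parts with u = y, dv = (4*cos(y)) dy, so v = 4*sin(y): now -2*y**2*cos(y) + 4*y*sin(y) + ∫(-4*sin(y)) dy.
Step 3. Evaluate the standard form: now -2*y**2*cos(y) + 4*y*sin(y) + 4*cos(y).
Answer: -2*y**2*cos(y) + 4*y*sin(y) + 4*cos(y).


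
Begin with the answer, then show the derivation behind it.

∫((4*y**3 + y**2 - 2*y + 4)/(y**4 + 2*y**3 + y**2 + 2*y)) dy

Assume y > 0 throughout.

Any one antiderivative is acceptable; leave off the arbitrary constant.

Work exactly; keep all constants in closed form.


The answer is 2*log(y) + 2*log(y + 2) - 3*atan(y).
Step 1. Decompose ∫((4*y**3 + y**2 - 2*y + 4)/(y**4 + 2*y**3 + y**2 + 2*y)) dy by partial fractions, (4*y**3 + y**2 - 2*y + 4)/(y**4 + 2*y**3 + y**2 + 2*y) = -3/(y**2 + 1) + 2/(y + 2) + 2/y: now ∫(2/y) dy + ∫(2/(y + 2)) dy + ∫(-3/(y**2 + 1)) dy.
Step 2. Evaluate the standard form [assuming y > 0]: now 2*log(y) + ∫(2/(y + 2)) dy + ∫(-3/(y**2 + 1)) dy.
Step 3. Evaluate the standard form [assuming y > -2]: now 2*log(y) + 2*log(y + 2) + ∫(-3/(y**2 + 1)) dy.
Step 4. Evaluate the standard form: now 2*log(y) + 2*log(y + 2) - 3*atan(y).
Answer: 2*log(y) + 2*log(y + 2) - 3*atan(y).


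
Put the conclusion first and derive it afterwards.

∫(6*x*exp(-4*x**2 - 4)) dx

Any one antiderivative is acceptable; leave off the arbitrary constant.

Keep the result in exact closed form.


The answer is -3*exp(-4*x**2 - 4)/4.
Step 1. Substitute u = x**2 + 1, turning ∫(6*x*exp(-4*x**2 - 4)) dx into ∫(3*exp(-4*u)) du: now ∫(3*exp(-4*u)) du.
Step 2. Evaluate the standard form: now -3*exp(-4*u)/4.
Step 3. Substitute back u = x**2 + 1: now -3*exp(-4*x**2 - 4)/4.
Answer: -3*exp(-4*x**2 - 4)/4.


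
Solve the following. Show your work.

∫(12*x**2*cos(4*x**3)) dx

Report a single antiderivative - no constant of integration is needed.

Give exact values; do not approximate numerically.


Step 1. Substitute u = x**3, turning ∫(12*x**2*cos(4*x**3)) dx into ∫(4*cos(4*u)) du: now ∫(4*cos(4*u)) du.
Step 2. Evaluate the standard form: now sin(4*u).
Step 3. Substitute back u = x**3: now sin(4*x**3).
Answer: sin(4*x**3).


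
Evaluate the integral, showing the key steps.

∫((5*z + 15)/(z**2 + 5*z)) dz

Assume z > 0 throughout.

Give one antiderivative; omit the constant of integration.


Step 1. Decompose ∫((5*z + 15)/(z**2 + 5*z)) dz by partial fractions, (5*z + 15)/(z**2 + 5*z) = 2/(z + 5) + 3/z: now ∫(3/z) dz + ∫(2/(z + 5)) dz.
Step 2. Evaluate the standard form [assuming z > 0]: now 3*log(z) + ∫(2/(z + 5)) dz.
Step 3. Evaluate the standard form [assuming z > -5]: now 3*log(z) + 2*log(z + 5).
Answer: 3*log(z) + 2*log(z + 5).


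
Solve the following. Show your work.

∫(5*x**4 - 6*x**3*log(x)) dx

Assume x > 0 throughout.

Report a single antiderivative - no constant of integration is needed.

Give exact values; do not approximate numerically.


Step 1. Rewrite: now ∫(5*x**4) dx + ∫(-6*x**3*log(x)) dx.
Step 2. Integrate ∫(-6*x**3*log(x)) dx by parts with u = log(x), dv = (-6*x**3) dx, so v = -3*x**4/2 [assuming x > 0]: now -3*x**4*log(x)/2 + ∫(3*x**3/2) dx + ∫(5*x**4) dx.
Step 3. Evaluate the standard form: now -3*x**4*log(x)/2 + 3*x**4/8 + ∫(5*x**4) dx.
Step 4. Evaluate the standard form: now x**5 - 3*x**4*log(x)/2 + 3*x**4/8.
Answer: x**5 - 3*x**4*log(x)/2 + 3*x**4/8.


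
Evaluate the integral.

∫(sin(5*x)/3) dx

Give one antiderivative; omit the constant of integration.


Answer: -cos(5*x)/15.


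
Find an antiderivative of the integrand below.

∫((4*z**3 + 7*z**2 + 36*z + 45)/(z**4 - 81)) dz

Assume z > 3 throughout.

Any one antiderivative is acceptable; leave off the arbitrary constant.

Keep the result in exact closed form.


Answer: 3*log(z - 3) + log(z + 3) + atan(z/3)/3.


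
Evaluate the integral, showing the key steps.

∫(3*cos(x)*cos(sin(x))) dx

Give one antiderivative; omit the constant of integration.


Step 1. Substitute u = sin(x), turning ∫(3*cos(x)*cos(sin(x))) dx into ∫(3*cos(u)) du: now ∫(3*cos(u)) du.
Step 2. Evaluate the standard form: now 3*sin(u).
Step 3. Substitute back u = sin(x): now 3*sin(sin(x)).
Answer: 3*sin(sin(x)).


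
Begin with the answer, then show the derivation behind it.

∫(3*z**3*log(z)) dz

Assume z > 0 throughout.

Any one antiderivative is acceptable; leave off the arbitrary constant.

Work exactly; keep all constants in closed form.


The answer is 3*z**4*log(z)/4 - 3*z**4/16.
Step 1. Integrate ∫(3*z**3*log(z)) dz by parts with u = log(z), dv = (3*z**3) dz, so v = 3*z**4/4 [assuming z > 0]: now 3*z**4*log(z)/4 + ∫(-3*z**3/4) dz.
Step 2. Evaluate the standard form: now 3*z**4*log(z)/4 - 3*z**4/16.
Answer: 3*z**4*log(z)/4 - 3*z**4/16.


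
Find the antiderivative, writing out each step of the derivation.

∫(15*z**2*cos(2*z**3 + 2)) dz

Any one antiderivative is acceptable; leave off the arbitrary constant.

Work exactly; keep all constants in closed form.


Step 1. Substitute u = z**3 + 1, turning ∫(15*z**2*cos(2*z**3 + 2)) dz into ∫(5*cos(2*u)) du: now ∫(5*cos(2*u)) du.
Step 2. Evaluate the standard form: now 5*sin(2*u)/2.
Step 3. Substitute back u = z**3 + 1: now 5*sin(2*z**3 + 2)/2.
Answer: 5*sin(2*z**3 + 2)/2.


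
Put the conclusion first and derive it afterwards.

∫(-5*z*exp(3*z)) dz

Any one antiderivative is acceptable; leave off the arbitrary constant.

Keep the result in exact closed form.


The answer is -5*z*exp(3*z)/3 + 5*exp(3*z)/9.
Step 1. Integrate ∫(-5*z*exp(3*z)) dz by parts with u = z, dv = (-5*exp(3*z)) dz, so v = -5*exp(3*z)/3: now -5*z*exp(3*z)/3 + ∫(5*exp(3*z)/3) dz.
Step 2. Evaluate the standard form: now -5*z*exp(3*z)/3 + 5*exp(3*z)/9.
Answer: -5*z*exp(3*z)/3 + 5*exp(3*z)/9.


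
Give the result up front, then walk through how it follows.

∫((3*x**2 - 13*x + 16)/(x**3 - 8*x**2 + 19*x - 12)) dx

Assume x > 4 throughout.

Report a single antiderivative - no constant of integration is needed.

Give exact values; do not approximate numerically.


The answer is 4*log(x - 4) - 2*log(x - 3) + log(x - 1).
Step 1. Decompose ∫((3*x**2 - 13*x + 16)/(x**3 - 8*x**2 + 19*x - 12)) dx by partial fractions, (3*x**2 - 13*x + 16)/(x**3 - 8*x**2 + 19*x - 12) = 1/(x - 1) - 2/(x - 3) + 4/(x - 4): now ∫(4/(x - 4)) dx + ∫(-2/(x - 3)) dx + ∫(1/(x - 1)) dx.
Step 2. Evaluate the standard form [assuming x > 3]: now -2*log(x - 3) + ∫(4/(x - 4)) dx + ∫(1/(x - 1)) dx.
Step 3. Evaluate the standard form [assuming x > 4]: now 4*log(x - 4) - 2*log(x - 3) + ∫(1/(x - 1)) dx.
Step 4. Evaluate the standard form [assuming x > 1]: now 4*log(x - 4) - 2*log(x - 3) + log(x - 1).
Answer: 4*log(x - 4) - 2*log(x - 3) + log(x - 1).


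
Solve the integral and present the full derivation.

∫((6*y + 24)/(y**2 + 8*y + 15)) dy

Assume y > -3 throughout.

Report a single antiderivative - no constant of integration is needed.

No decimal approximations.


Step 1. Decompose ∫((6*y + 24)/(y**2 + 8*y + 15)) dy by partial fractions, (6*y + 24)/(y**2 + 8*y + 15) = 3/(y + 5) + 3/(y + 3): now ∫(3/(y + 3)) dy + ∫(3/(y + 5)) dy.
Step 2. Evaluate the standard form [assuming y > -3]: now 3*log(y + 3) + ∫(3/(y + 5)) dy.
Step 3. Evaluate the standard form [assuming y > -5]: now 3*log(y + 3) + 3*log(y + 5).
Answer: 3*log(y + 3) + 3*log(y + 5).


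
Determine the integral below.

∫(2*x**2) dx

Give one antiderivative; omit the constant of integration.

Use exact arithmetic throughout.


Answer: 2*x**3/3.


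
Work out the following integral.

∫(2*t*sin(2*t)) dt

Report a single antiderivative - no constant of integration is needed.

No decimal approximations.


Answer: -t*cos(2*t) + sin(2*t)/2.


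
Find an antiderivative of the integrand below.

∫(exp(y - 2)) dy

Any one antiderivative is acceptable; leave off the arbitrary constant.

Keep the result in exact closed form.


Answer: exp(y - 2).


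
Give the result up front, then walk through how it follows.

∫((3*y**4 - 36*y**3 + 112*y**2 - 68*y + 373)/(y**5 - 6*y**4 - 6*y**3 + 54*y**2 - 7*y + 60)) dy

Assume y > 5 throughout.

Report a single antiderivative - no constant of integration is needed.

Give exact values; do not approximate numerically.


The answer is log(y - 5) - 3*log(y - 4) + 5*log(y + 3) + 4*atan(y).
Step 1. Decompose ∫((3*y**4 - 36*y**3 + 112*y**2 - 68*y + 373)/(y**5 - 6*y**4 - 6*y**3 + 54*y**2 - 7*y + 60)) dy by partial fractions, (3*y**4 - 36*y**3 + 112*y**2 - 68*y + 373)/(y**5 - 6*y**4 - 6*y**3 + 54*y**2 - 7*y + 60) = 4/(y**2 + 1) + 5/(y + 3) - 3/(y - 4) + 1/(y - 5): now ∫(1/(y - 5)) dy + ∫(-3/(y - 4)) dy + ∫(5/(y + 3)) dy + ∫(4/(y**2 + 1)) dy.
Step 2. Evaluate the standard form [assuming y > 5]: now log(y - 5) + ∫(-3/(y - 4)) dy + ∫(5/(y + 3)) dy + ∫(4/(y**2 + 1)) dy.
Step 3. Evaluate the standard form [assuming y > 4]: now log(y - 5) - 3*log(y - 4) + ∫(5/(y + 3)) dy + ∫(4/(y**2 + 1)) dy.
Step 4. Evaluate the standard form [assuming y > -3]: now log(y - 5) - 3*log(y - 4) + 5*log(y + 3) + ∫(4/(y**2 + 1)) dy.
Step 5. Evaluate the standard form: now log(y - 5) - 3*log(y - 4) + 5*log(y + 3) + 4*atan(y).
Answer: log(y - 5) - 3*log(y - 4) + 5*log(y + 3) + 4*atan(y).


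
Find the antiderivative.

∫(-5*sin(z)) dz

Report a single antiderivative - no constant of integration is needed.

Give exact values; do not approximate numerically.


Answer: 5*cos(z).


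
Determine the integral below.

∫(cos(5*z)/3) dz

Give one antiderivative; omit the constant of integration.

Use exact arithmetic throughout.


Answer: sin(5*z)/15.


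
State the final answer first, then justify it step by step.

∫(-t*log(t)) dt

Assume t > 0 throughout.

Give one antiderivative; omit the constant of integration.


The answer is -t**2*log(t)/2 + t**2/4.
Step 1. Integrate ∫(-t*log(t)) dt by parts with u = log(t), dv = (-t) dt, so v = -t**2/2 [assuming t > 0]: now -t**2*log(t)/2 + ∫(t/2) dt.
Step 2. Evaluate the standard form: now -t**2*log(t)/2 + t**2/4.
Answer: -t**2*log(t)/2 + t**2/4.


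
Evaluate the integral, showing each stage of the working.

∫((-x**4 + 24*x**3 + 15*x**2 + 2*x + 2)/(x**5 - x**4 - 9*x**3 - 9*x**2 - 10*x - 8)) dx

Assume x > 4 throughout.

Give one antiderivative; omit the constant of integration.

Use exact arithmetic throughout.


Step 1. Decompose ∫((-x**4 + 24*x**3 + 15*x**2 + 2*x + 2)/(x**5 - x**4 - 9*x**3 - 9*x**2 - 10*x - 8)) dx by partial fractions, (-x**4 + 24*x**3 + 15*x**2 + 2*x + 2)/(x**5 - x**4 - 9*x**3 - 9*x**2 - 10*x - 8) = 2/(x**2 + 1) - 5/(x + 2) + 1/(x + 1) + 3/(x - 4): now ∫(3/(x - 4)) dx + ∫(1/(x + 1)) dx + ∫(-5/(x + 2)) dx + ∫(2/(x**2 + 1)) dx.
Step 2. Evaluate the standard form [assuming x > -1]: now log(x + 1) + ∫(3/(x - 4)) dx + ∫(-5/(x + 2)) dx + ∫(2/(x**2 + 1)) dx.
Step 3. Evaluate the standard form [assuming x > -2]: now log(x + 1) - 5*log(x + 2) + ∫(3/(x - 4)) dx + ∫(2/(x**2 + 1)) dx.
Step 4. Evaluate the standard form [assuming x > 4]: now 3*log(x - 4) + log(x + 1) - 5*log(x + 2) + ∫(2/(x**2 + 1)) dx.
Step 5. Evaluate the standard form: now 3*log(x - 4) + log(x + 1) - 5*log(x + 2) + 2*atan(x).
Answer: 3*log(x - 4) + log(x + 1) - 5*log(x + 2) + 2*atan(x).


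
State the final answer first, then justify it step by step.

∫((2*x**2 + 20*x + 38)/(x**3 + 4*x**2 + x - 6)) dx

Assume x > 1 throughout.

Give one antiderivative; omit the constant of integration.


The answer is 5*log(x - 1) - 2*log(x + 2) - log(x + 3).
Step 1. Decompose ∫((2*x**2 + 20*x + 38)/(x**3 + 4*x**2 + x - 6)) dx by partial fractions, (2*x**2 + 20*x + 38)/(x**3 + 4*x**2 + x - 6) = -1/(x + 3) - 2/(x + 2) + 5/(x - 1): now ∫(5/(x - 1)) dx + ∫(-2/(x + 2)) dx + ∫(-1/(x + 3)) dx.
Step 2. Evaluate the standard form [assuming x > 1]: now 5*log(x - 1) + ∫(-2/(x + 2)) dx + ∫(-1/(x + 3)) dx.
Step 3. Evaluate the standard form [assuming x > -3]: now 5*log(x - 1) - log(x + 3) + ∫(-2/(x + 2)) dx.
Step 4. Evaluate the standard form [assuming x > -2]: now 5*log(x - 1) - 2*log(x + 2) - log(x + 3).
Answer: 5*log(x - 1) - 2*log(x + 2) - log(x + 3).


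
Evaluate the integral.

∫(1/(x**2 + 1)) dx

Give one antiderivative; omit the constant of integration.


Answer: atan(x).


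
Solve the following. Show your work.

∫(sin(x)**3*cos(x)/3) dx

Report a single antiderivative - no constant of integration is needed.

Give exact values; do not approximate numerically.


Step 1. Substitute u = sin(x), turning ∫(sin(x)**3*cos(x)/3) dx into ∫(u**3/3) du: now ∫(u**3/3) du.
Step 2. Evaluate the standard form: now u**4/12.
Step 3. Substitute back u = sin(x): now sin(x)**4/12.
Answer: sin(x)**4/12.


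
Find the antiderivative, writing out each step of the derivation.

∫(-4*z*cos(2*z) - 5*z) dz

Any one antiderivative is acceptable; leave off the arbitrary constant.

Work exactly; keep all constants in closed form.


Step 1. Rewrite: now ∫(-5*z) dz + ∫(-4*z*cos(2*z)) dz.
Step 2. Evaluate the standard form: now -5*z**2/2 + ∫(-4*z*cos(2*z)) dz.
Step 3. Integrate ∫(-4*z*cos(2*z)) dz by parts with u = z, dv = (-4*cos(2*z)) dz, so v = -2*sin(2*z): now -5*z**2/2 - 2*z*sin(2*z) + ∫(2*sin(2*z)) dz.
Step 4. Evaluate the standard form: now -5*z**2/2 - 2*z*sin(2*z) - cos(2*z).
Answer: -5*z**2/2 - 2*z*sin(2*z) - cos(2*z).


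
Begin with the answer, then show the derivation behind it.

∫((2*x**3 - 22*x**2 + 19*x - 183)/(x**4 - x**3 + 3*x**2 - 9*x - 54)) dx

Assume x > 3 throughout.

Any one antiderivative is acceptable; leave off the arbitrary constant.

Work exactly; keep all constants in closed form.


The answer is -3*log(x - 3) + 5*log(x + 2) - atan(x/3)/3.
Step 1. Decompose ∫((2*x**3 - 22*x**2 + 19*x - 183)/(x**4 - x**3 + 3*x**2 - 9*x - 54)) dx by partial fractions, (2*x**3 - 22*x**2 + 19*x - 183)/(x**4 - x**3 + 3*x**2 - 9*x - 54) = -1/(x**2 + 9) + 5/(x + 2) - 3/(x - 3): now ∫(-3/(x - 3)) dx + ∫(5/(x + 2)) dx + ∫(-1/(x**2 + 9)) dx.
Step 2. Evaluate the standard form [assuming x > -2]: now 5*log(x + 2) + ∫(-3/(x - 3)) dx + ∫(-1/(x**2 + 9)) dx.
Step 3. Evaluate the standard form [assuming x > 3]: now -3*log(x - 3) + 5*log(x + 2) + ∫(-1/(x**2 + 9)) dx.
Step 4. Evaluate the standard form: now -3*log(x - 3) + 5*log(x + 2) - atan(x/3)/3.
Answer: -3*log(x - 3) + 5*log(x + 2) - atan(x/3)/3.


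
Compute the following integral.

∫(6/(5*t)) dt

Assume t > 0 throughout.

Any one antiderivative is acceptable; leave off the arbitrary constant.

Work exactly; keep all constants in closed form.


Answer: 6*log(t)/5.


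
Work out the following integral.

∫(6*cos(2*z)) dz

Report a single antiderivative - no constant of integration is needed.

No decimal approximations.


Answer: 3*sin(2*z).


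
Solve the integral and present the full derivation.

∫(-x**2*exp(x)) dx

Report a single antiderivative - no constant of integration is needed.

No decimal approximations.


Step 1. Integrate ∫(-x**2*exp(x)) dx by parts with u = x**2, dv = (-exp(x)) dx, so v = -exp(x): now -x**2*exp(x) + ∫(2*x*exp(x)) dx.
Step 2. Integrate ∫(2*x*exp(x)) dx by parts with u = x, dv = (2*exp(x)) dx, so v = 2*exp(x): now -x**2*exp(x) + 2*x*exp(x) + ∫(-2*exp(x)) dx.
Step 3. Evaluate the standard form: now -x**2*exp(x) + 2*x*exp(x) - 2*exp(x).
Answer: -x**2*exp(x) + 2*x*exp(x) - 2*exp(x).


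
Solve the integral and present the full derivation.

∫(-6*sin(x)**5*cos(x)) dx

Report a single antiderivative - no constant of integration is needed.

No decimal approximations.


Step 1. Substitute u = sin(x), turning ∫(-6*sin(x)**5*cos(x)) dx into ∫(-6*u**5) du: now ∫(-6*u**5) du.
Step 2. Evaluate the standard form: now -u**6.
Step 3. Substitute back u = sin(x): now -sin(x)**6.
Answer: -sin(x)**6.


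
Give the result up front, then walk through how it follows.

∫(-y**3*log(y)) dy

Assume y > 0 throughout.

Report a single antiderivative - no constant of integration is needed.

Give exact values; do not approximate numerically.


The answer is -y**4*log(y)/4 + y**4/16.
Step 1. Integrate ∫(-y**3*log(y)) dy by parts with u = log(y), dv = (-y**3) dy, so v = -y**4/4 [assuming y > 0]: now -y**4*log(y)/4 + ∫(y**3/4) dy.
Step 2. Evaluate the standard form: now -y**4*log(y)/4 + y**4/16.
Answer: -y**4*log(y)/4 + y**4/16.


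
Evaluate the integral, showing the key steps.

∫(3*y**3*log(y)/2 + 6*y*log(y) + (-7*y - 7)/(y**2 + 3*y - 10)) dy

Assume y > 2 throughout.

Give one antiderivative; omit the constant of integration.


Step 1. Rewrite: now ∫(6*y*log(y)) dy + ∫(3*y**3*log(y)/2) dy + ∫((-7*y - 7)/(y**2 + 3*y - 10)) dy.
Step 2. Decompose ∫((-7*y - 7)/(y**2 + 3*y - 10)) dy by partial fractions, (-7*y - 7)/(y**2 + 3*y - 10) = -4/(y + 5) - 3/(y - 2): now ∫(6*y*log(y)) dy + ∫(3*y**3*log(y)/2) dy + ∫(-3/(y - 2)) dy + ∫(-4/(y + 5)) dy.
Step 3. Evaluate the standard form [assuming y > -5]: now -4*log(y + 5) + ∫(6*y*log(y)) dy + ∫(3*y**3*log(y)/2) dy + ∫(-3/(y - 2)) dy.
Step 4. Evaluate the standard form [assuming y > 2]: now -3*log(y - 2) - 4*log(y + 5) + ∫(6*y*log(y)) dy + ∫(3*y**3*log(y)/2) dy.
Step 5. Integrate ∫(3*y**3*log(y)/2) dy by parts with u = log(y), dv = (3*y**3/2) dy, so v = 3*y**4/8 [assuming y > 0]: now 3*y**4*log(y)/8 - 3*log(y - 2) - 4*log(y + 5) + ∫(-3*y**3/8) dy + ∫(6*y*log(y)) dy.
Step 6. Evaluate the standard form: now 3*y**4*log(y)/8 - 3*y**4/32 - 3*log(y - 2) - 4*log(y + 5) + ∫(6*y*log(y)) dy.
Step 7. Integrate ∫(6*y*log(y)) dy by parts with u = log(y), dv = (6*y) dy, so v = 3*y**2 [assuming y > 0]: now 3*y**4*log(y)/8 - 3*y**4/32 + 3*y**2*log(y) - 3*log(y - 2) - 4*log(y + 5) + ∫(-3*y) dy.
Step 8. Evaluate the standard form: now 3*y**4*log(y)/8 - 3*y**4/32 + 3*y**2*log(y) - 3*y**2/2 - 3*log(y - 2) - 4*log(y + 5).
Answer: 3*y**4*log(y)/8 - 3*y**4/32 + 3*y**2*log(y) - 3*y**2/2 - 3*log(y - 2) - 4*log(y + 5).


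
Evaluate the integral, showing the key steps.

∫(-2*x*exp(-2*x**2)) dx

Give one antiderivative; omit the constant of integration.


Step 1. Substitute u = x**2, turning ∫(-2*x*exp(-2*x**2)) dx into ∫(-exp(-2*u)) du: now ∫(-exp(-2*u)) du.
Step 2. Evaluate the standard form: now exp(-2*u)/2.
Step 3. Substitute back u = x**2: now exp(-2*x**2)/2.
Answer: exp(-2*x**2)/2.


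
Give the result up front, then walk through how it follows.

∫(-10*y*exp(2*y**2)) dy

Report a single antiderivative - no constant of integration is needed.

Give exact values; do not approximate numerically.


The answer is -5*exp(2*y**2)/2.
Step 1. Substitute u = y**2, turning ∫(-10*y*exp(2*y**2)) dy into ∫(-5*exp(2*u)) du: now ∫(-5*exp(2*u)) du.
Step 2. Evaluate the standard form: now -5*exp(2*u)/2.
Step 3. Substitute back u = y**2: now -5*exp(2*y**2)/2.
Answer: -5*exp(2*y**2)/2.


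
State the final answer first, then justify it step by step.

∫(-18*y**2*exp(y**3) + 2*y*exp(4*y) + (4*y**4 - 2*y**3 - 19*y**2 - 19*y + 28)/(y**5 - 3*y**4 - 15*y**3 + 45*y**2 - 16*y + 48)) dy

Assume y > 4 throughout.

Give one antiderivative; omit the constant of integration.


The answer is y*exp(4*y)/2 - exp(4*y)/8 - 6*exp(y**3) + 4*log(y - 4) - log(y - 3) + log(y + 4) + atan(y).
Step 1. Rewrite: now ∫(2*y*exp(4*y)) dy + ∫(-18*y**2*exp(y**3)) dy + ∫((4*y**4 - 2*y**3 - 19*y**2 - 19*y + 28)/(y**5 - 3*y**4 - 15*y**3 + 45*y**2 - 16*y + 48)) dy.
Step 2. Substitute u = y**3, turning ∫(-18*y**2*exp(y**3)) dy into ∫(-6*exp(u)) du: now ∫(2*y*exp(4*y)) dy + ∫((4*y**4 - 2*y**3 - 19*y**2 - 19*y + 28)/(y**5 - 3*y**4 - 15*y**3 + 45*y**2 - 16*y + 48)) dy + ∫(-6*exp(u)) du.
Step 3. Evaluate the standard form: now -6*exp(u) + ∫(2*y*exp(4*y)) dy + ∫((4*y**4 - 2*y**3 - 19*y**2 - 19*y + 28)/(y**5 - 3*y**4 - 15*y**3 + 45*y**2 - 16*y + 48)) dy.
Step 4. Substitute back u = y**3: now -6*exp(y**3) + ∫(2*y*exp(4*y)) dy + ∫((4*y**4 - 2*y**3 - 19*y**2 - 19*y + 28)/(y**5 - 3*y**4 - 15*y**3 + 45*y**2 - 16*y + 48)) dy.
Step 5. Decompose ∫((4*y**4 - 2*y**3 - 19*y**2 - 19*y + 28)/(y**5 - 3*y**4 - 15*y**3 + 45*y**2 - 16*y + 48)) dy by partial fractions, (4*y**4 - 2*y**3 - 19*y**2 - 19*y + 28)/(y**5 - 3*y**4 - 15*y**3 + 45*y**2 - 16*y + 48) = 1/(y**2 + 1) + 1/(y + 4) - 1/(y - 3) + 4/(y - 4): now -6*exp(y**3) + ∫(2*y*exp(4*y)) dy + ∫(4/(y - 4)) dy + ∫(-1/(y - 3)) dy + ∫(1/(y + 4)) dy + ∫(1/(y**2 + 1)) dy.
Step 6. Evaluate the standard form [assuming y > 4]: now -6*exp(y**3) + 4*log(y - 4) + ∫(2*y*exp(4*y)) dy + ∫(-1/(y - 3)) dy + ∫(1/(y + 4)) dy + ∫(1/(y**2 + 1)) dy.
Step 7. Evaluate the standard form [assuming y > 3]: now -6*exp(y**3) + 4*log(y - 4) - log(y - 3) + ∫(2*y*exp(4*y)) dy + ∫(1/(y + 4)) dy + ∫(1/(y**2 + 1)) dy.
Step 8. Evaluate the standard form [assuming y > -4]: now -6*exp(y**3) + 4*log(y - 4) - log(y - 3) + log(y + 4) + ∫(2*y*exp(4*y)) dy + ∫(1/(y**2 + 1)) dy.
Step 9. Evaluate the standard form: now -6*exp(y**3) + 4*log(y - 4) - log(y - 3) + log(y + 4) + atan(y) + ∫(2*y*exp(4*y)) dy.
Step 10. Integrate ∫(2*y*exp(4*y)) dy by parts with u = y, dv = (2*exp(4*y)) dy, so v = exp(4*y)/2: now y*exp(4*y)/2 - 6*exp(y**3) + 4*log(y - 4) - log(y - 3) + log(y + 4) + atan(y) + ∫(-exp(4*y)/2) dy.
Step 11. Evaluate the standard form: now y*exp(4*y)/2 - exp(4*y)/8 - 6*exp(y**3) + 4*log(y - 4) - log(y - 3) + log(y + 4) + atan(y).
Answer: y*exp(4*y)/2 - exp(4*y)/8 - 6*exp(y**3) + 4*log(y - 4) - log(y - 3) + log(y + 4) + atan(y).


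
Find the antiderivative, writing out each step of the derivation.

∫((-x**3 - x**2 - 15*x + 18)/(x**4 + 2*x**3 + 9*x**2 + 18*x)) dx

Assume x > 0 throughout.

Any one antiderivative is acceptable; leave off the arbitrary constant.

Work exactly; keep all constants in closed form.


Step 1. Decompose ∫((-x**3 - x**2 - 15*x + 18)/(x**4 + 2*x**3 + 9*x**2 + 18*x)) dx by partial fractions, (-x**3 - x**2 - 15*x + 18)/(x**4 + 2*x**3 + 9*x**2 + 18*x) = -3/(x**2 + 9) - 2/(x + 2) + 1/x: now ∫(1/x) dx + ∫(-2/(x + 2)) dx + ∫(-3/(x**2 + 9)) dx.
Step 2. Evaluate the standard form [assuming x > -2]: now -2*log(x + 2) + ∫(1/x) dx + ∫(-3/(x**2 + 9)) dx.
Step 3. Evaluate the standard form [assuming x > 0]: now log(x) - 2*log(x + 2) + ∫(-3/(x**2 + 9)) dx.
Step 4. Evaluate the standard form: now log(x) - 2*log(x + 2) - atan(x/3).
Answer: log(x) - 2*log(x + 2) - atan(x/3).


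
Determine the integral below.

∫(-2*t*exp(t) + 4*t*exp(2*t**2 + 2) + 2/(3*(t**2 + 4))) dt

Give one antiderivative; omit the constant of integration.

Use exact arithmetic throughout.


Answer: -2*t*exp(t) + 2*exp(t) + exp(2*t**2 + 2) + atan(t/2)/3.


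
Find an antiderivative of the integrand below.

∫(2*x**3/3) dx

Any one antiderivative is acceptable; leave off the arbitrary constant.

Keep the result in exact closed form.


Answer: x**4/6.


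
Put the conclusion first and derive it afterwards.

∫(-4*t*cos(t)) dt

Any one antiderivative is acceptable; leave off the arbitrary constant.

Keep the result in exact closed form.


The answer is -4*t*sin(t) - 4*cos(t).
Step 1. Integrate ∫(-4*t*cos(t)) dt by parts with u = t, dv = (-4*cos(t)) dt, so v = -4*sin(t): now -4*t*sin(t) + ∫(4*sin(t)) dt.
Step 2. Evaluate the standard form: now -4*t*sin(t) - 4*cos(t).
Answer: -4*t*sin(t) - 4*cos(t).


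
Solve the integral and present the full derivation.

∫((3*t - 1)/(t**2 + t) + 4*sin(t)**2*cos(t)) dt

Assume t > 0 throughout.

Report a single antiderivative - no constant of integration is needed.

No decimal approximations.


Step 1. Rewrite: now ∫((3*t - 1)/(t**2 + t)) dt + ∫(4*sin(t)**2*cos(t)) dt.
Step 2. Substitute u = sin(t), turning ∫(4*sin(t)**2*cos(t)) dt into ∫(4*u**2) du: now ∫(4*u**2) du + ∫((3*t - 1)/(t**2 + t)) dt.
Step 3. Evaluate the standard form: now 4*u**3/3 + ∫((3*t - 1)/(t**2 + t)) dt.
Step 4. Substitute back u = sin(t): now 4*sin(t)**3/3 + ∫((3*t - 1)/(t**2 + t)) dt.
Step 5. Decompose ∫((3*t - 1)/(t**2 + t)) dt by partial fractions, (3*t - 1)/(t**2 + t) = 4/(t + 1) - 1/t: now 4*sin(t)**3/3 + ∫(-1/t) dt + ∫(4/(t + 1)) dt.
Step 6. Evaluate the standard form [assuming t > -1]: now 4*log(t + 1) + 4*sin(t)**3/3 + ∫(-1/t) dt.
Step 7. Evaluate the standard form [assuming t > 0]: now -log(t) + 4*log(t + 1) + 4*sin(t)**3/3.
Answer: -log(t) + 4*log(t + 1) + 4*sin(t)**3/3.


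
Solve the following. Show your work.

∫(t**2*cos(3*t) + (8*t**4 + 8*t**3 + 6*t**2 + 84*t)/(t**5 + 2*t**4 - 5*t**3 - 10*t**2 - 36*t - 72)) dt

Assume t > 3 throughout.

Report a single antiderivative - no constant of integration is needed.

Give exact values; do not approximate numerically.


Step 1. Rewrite: now ∫(t**2*cos(3*t)) dt + ∫((8*t**4 + 8*t**3 + 6*t**2 + 84*t)/(t**5 + 2*t**4 - 5*t**3 - 10*t**2 - 36*t - 72)) dt.
Step 2. Decompose ∫((8*t**4 + 8*t**3 + 6*t**2 + 84*t)/(t**5 + 2*t**4 - 5*t**3 - 10*t**2 - 36*t - 72)) dt by partial fractions, (8*t**4 + 8*t**3 + 6*t**2 + 84*t)/(t**5 + 2*t**4 - 5*t**3 - 10*t**2 - 36*t - 72) = -4/(t**2 + 4) + 3/(t + 3) + 2/(t + 2) + 3/(t - 3): now ∫(t**2*cos(3*t)) dt + ∫(3/(t - 3)) dt + ∫(2/(t + 2)) dt + ∫(3/(t + 3)) dt + ∫(-4/(t**2 + 4)) dt.
Step 3. Evaluate the standard form [assuming t > 3]: now 3*log(t - 3) + ∫(t**2*cos(3*t)) dt + ∫(2/(t + 2)) dt + ∫(3/(t + 3)) dt + ∫(-4/(t**2 + 4)) dt.
Step 4. Evaluate the standard form [assuming t > -3]: now 3*log(t - 3) + 3*log(t + 3) + ∫(t**2*cos(3*t)) dt + ∫(2/(t + 2)) dt + ∫(-4/(t**2 + 4)) dt.
Step 5. Evaluate the standard form [assuming t > -2]: now 3*log(t - 3) + 2*log(t + 2) + 3*log(t + 3) + ∫(t**2*cos(3*t)) dt + ∫(-4/(t**2 + 4)) dt.
Step 6. Evaluate the standard form: now 3*log(t - 3) + 2*log(t + 2) + 3*log(t + 3) - 2*atan(t/2) + ∫(t**2*cos(3*t)) dt.
Step 7. Integrate ∫(t**2*cos(3*t)) dt by parts with u = t**2, dv = (cos(3*t)) dt, so v = sin(3*t)/3: now t**2*sin(3*t)/3 + 3*log(t - 3) + 2*log(t + 2) + 3*log(t + 3) - 2*atan(t/2) + ∫(-2*t*sin(3*t)/3) dt.
Step 8. Integrate ∫(-2*t*sin(3*t)/3) dt by parts with u = t, dv = (-2*sin(3*t)/3) dt, so v = 2*cos(3*t)/9: now t**2*sin(3*t)/3 + 2*t*cos(3*t)/9 + 3*log(t - 3) + 2*log(t + 2) + 3*log(t + 3) - 2*atan(t/2) + ∫(-2*cos(3*t)/9) dt.
Step 9. Evaluate the standard form: now t**2*sin(3*t)/3 + 2*t*cos(3*t)/9 + 3*log(t - 3) + 2*log(t + 2) + 3*log(t + 3) - 2*sin(3*t)/27 - 2*atan(t/2).
Answer: t**2*sin(3*t)/3 + 2*t*cos(3*t)/9 + 3*log(t - 3) + 2*log(t + 2) + 3*log(t + 3) - 2*sin(3*t)/27 - 2*atan(t/2).


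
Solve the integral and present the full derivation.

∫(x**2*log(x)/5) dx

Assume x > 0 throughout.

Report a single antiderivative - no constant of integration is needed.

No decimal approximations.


Step 1. Integrate ∫(x**2*log(x)/5) dx by parts with u = log(x), dv = (x**2/5) dx, so v = x**3/15 [assuming x > 0]: now x**3*log(x)/15 + ∫(-x**2/15) dx.
Step 2. Evaluate the standard form: now x**3*log(x)/15 - x**3/45.
Answer: x**3*log(x)/15 - x**3/45.


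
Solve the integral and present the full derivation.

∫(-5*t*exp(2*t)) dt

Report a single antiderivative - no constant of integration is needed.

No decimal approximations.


Step 1. Integrate ∫(-5*t*exp(2*t)) dt by parts with u = t, dv = (-5*exp(2*t)) dt, so v = -5*exp(2*t)/2: now -5*t*exp(2*t)/2 + ∫(5*exp(2*t)/2) dt.
Step 2. Evaluate the standard form: now -5*t*exp(2*t)/2 + 5*exp(2*t)/4.
Answer: -5*t*exp(2*t)/2 + 5*exp(2*t)/4.


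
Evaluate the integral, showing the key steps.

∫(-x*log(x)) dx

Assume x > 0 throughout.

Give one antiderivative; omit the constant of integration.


Step 1. Integrate ∫(-x*log(x)) dx by parts with u = log(x), dv = (-x) dx, so v = -x**2/2 [assuming x > 0]: now -x**2*log(x)/2 + ∫(x/2) dx.
Step 2. Evaluate the standard form: now -x**2*log(x)/2 + x**2/4.
Answer: -x**2*log(x)/2 + x**2/4.


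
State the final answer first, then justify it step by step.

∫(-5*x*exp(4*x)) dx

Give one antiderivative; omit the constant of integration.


The answer is -5*x*exp(4*x)/4 + 5*exp(4*x)/16.
Step 1. Integrate ∫(-5*x*exp(4*x)) dx by parts with u = x, dv = (-5*exp(4*x)) dx, so v = -5*exp(4*x)/4: now -5*x*exp(4*x)/4 + ∫(5*exp(4*x)/4) dx.
Step 2. Evaluate the standard form: now -5*x*exp(4*x)/4 + 5*exp(4*x)/16.
Answer: -5*x*exp(4*x)/4 + 5*exp(4*x)/16.


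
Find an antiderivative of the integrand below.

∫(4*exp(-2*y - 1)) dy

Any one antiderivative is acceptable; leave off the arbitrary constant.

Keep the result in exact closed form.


Answer: -2*exp(-2*y - 1).


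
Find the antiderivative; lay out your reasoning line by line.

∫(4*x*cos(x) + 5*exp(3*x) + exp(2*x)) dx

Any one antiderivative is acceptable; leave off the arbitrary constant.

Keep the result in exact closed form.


Step 1. Rewrite: now ∫(4*x*cos(x)) dx + ∫(exp(2*x)) dx + ∫(5*exp(3*x)) dx.
Step 2. Evaluate the standard form: now 5*exp(3*x)/3 + ∫(4*x*cos(x)) dx + ∫(exp(2*x)) dx.
Step 3. Integrate ∫(4*x*cos(x)) dx by parts with u = x, dv = (4*cos(x)) dx, so v = 4*sin(x): now 4*x*sin(x) + 5*exp(3*x)/3 + ∫(exp(2*x)) dx + ∫(-4*sin(x)) dx.
Step 4. Evaluate the standard form: now 4*x*sin(x) + 5*exp(3*x)/3 + 4*cos(x) + ∫(exp(2*x)) dx.
Step 5. Evaluate the standard form: now 4*x*sin(x) + 5*exp(3*x)/3 + exp(2*x)/2 + 4*cos(x).
Answer: 4*x*sin(x) + 5*exp(3*x)/3 + exp(2*x)/2 + 4*cos(x).


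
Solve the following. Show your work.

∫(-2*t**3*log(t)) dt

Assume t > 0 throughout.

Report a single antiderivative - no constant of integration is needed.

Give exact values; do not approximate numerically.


Step 1. Integrate ∫(-2*t**3*log(t)) dt by parts with u = log(t), dv = (-2*t**3) dt, so v = -t**4/2 [assuming t > 0]: now -t**4*log(t)/2 + ∫(t**3/2) dt.
Step 2. Evaluate the standard form: now -t**4*log(t)/2 + t**4/8.
Answer: -t**4*log(t)/2 + t**4/8.


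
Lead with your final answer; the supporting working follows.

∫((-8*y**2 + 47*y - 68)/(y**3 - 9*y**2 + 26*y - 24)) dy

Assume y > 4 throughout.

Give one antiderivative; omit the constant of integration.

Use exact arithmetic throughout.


The answer is -4*log(y - 4) - log(y - 3) - 3*log(y - 2).
Step 1. Decompose ∫((-8*y**2 + 47*y - 68)/(y**3 - 9*y**2 + 26*y - 24)) dy by partial fractions, (-8*y**2 + 47*y - 68)/(y**3 - 9*y**2 + 26*y - 24) = -3/(y - 2) - 1/(y - 3) - 4/(y - 4): now ∫(-4/(y - 4)) dy + ∫(-1/(y - 3)) dy + ∫(-3/(y - 2)) dy.
Step 2. Evaluate the standard form [assuming y > 4]: now -4*log(y - 4) + ∫(-1/(y - 3)) dy + ∫(-3/(y - 2)) dy.
Step 3. Evaluate the standard form [assuming y > 2]: now -4*log(y - 4) - 3*log(y - 2) + ∫(-1/(y - 3)) dy.
Step 4. Evaluate the standard form [assuming y > 3]: now -4*log(y - 4) - log(y - 3) - 3*log(y - 2).
Answer: -4*log(y - 4) - log(y - 3) - 3*log(y - 2).


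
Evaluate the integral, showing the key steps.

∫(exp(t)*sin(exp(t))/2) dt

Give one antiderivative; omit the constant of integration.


Step 1. Substitute u = exp(t), turning ∫(exp(t)*sin(exp(t))/2) dt into ∫(sin(u)/2) du: now ∫(sin(u)/2) du.
Step 2. Evaluate the standard form: now -cos(u)/2.
Step 3. Substitute back u = exp(t): now -cos(exp(t))/2.
Answer: -cos(exp(t))/2.


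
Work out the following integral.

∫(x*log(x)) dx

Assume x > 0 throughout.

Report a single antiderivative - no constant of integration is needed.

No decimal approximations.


Answer: x**2*log(x)/2 - x**2/4.


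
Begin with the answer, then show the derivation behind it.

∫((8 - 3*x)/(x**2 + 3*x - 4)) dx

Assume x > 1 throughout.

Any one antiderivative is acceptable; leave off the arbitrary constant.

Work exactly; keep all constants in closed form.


The answer is log(x - 1) - 4*log(x + 4).
Step 1. Decompose ∫((8 - 3*x)/(x**2 + 3*x - 4)) dx by partial fractions, (8 - 3*x)/(x**2 + 3*x - 4) = -4/(x + 4) + 1/(x - 1): now ∫(1/(x - 1)) dx + ∫(-4/(x + 4)) dx.
Step 2. Evaluate the standard form [assuming x > -4]: now -4*log(x + 4) + ∫(1/(x - 1)) dx.
Step 3. Evaluate the standard form [assuming x > 1]: now log(x - 1) - 4*log(x + 4).
Answer: log(x - 1) - 4*log(x + 4).


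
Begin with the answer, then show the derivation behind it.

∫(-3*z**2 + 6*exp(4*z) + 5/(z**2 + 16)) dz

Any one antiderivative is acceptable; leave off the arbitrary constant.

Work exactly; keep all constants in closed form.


The answer is -z**3 + 3*exp(4*z)/2 + 5*atan(z/4)/4.
Step 1. Rewrite: now ∫(-3*z**2) dz + ∫(5/(z**2 + 16)) dz + ∫(6*exp(4*z)) dz.
Step 2. Evaluate the standard form: now -z**3 + ∫(5/(z**2 + 16)) dz + ∫(6*exp(4*z)) dz.
Step 3. Evaluate the standard form: now -z**3 + 5*atan(z/4)/4 + ∫(6*exp(4*z)) dz.
Step 4. Evaluate the standard form: now -z**3 + 3*exp(4*z)/2 + 5*atan(z/4)/4.
Answer: -z**3 + 3*exp(4*z)/2 + 5*atan(z/4)/4.


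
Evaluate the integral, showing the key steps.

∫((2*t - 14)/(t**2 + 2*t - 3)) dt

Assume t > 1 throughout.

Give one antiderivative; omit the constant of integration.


Step 1. Decompose ∫((2*t - 14)/(t**2 + 2*t - 3)) dt by partial fractions, (2*t - 14)/(t**2 + 2*t - 3) = 5/(t + 3) - 3/(t - 1): now ∫(-3/(t - 1)) dt + ∫(5/(t + 3)) dt.
Step 2. Evaluate the standard form [assuming t > -3]: now 5*log(t + 3) + ∫(-3/(t - 1)) dt.
Step 3. Evaluate the standard form [assuming t > 1]: now -3*log(t - 1) + 5*log(t + 3).
Answer: -3*log(t - 1) + 5*log(t + 3).


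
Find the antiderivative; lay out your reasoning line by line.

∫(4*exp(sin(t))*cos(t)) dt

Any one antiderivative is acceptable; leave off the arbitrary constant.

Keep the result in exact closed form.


Step 1. Substitute u = sin(t), turning ∫(4*exp(sin(t))*cos(t)) dt into ∫(4*exp(u)) du: now ∫(4*exp(u)) du.
Step 2. Evaluate the standard form: now 4*exp(u).
Step 3. Substitute back u = sin(t): now 4*exp(sin(t)).
Answer: 4*exp(sin(t)).


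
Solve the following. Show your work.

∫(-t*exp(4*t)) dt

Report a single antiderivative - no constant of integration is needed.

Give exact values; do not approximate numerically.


Step 1. Integrate ∫(-t*exp(4*t)) dt by parts with u = t, dv = (-exp(4*t)) dt, so v = -exp(4*t)/4: now -t*exp(4*t)/4 + ∫(exp(4*t)/4) dt.
Step 2. Evaluate the standard form: now -t*exp(4*t)/4 + exp(4*t)/16.
Answer: -t*exp(4*t)/4 + exp(4*t)/16.


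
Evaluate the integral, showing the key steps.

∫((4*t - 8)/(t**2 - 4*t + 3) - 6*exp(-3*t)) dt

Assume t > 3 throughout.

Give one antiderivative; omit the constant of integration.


Step 1. Rewrite: now ∫((4*t - 8)/(t**2 - 4*t + 3)) dt + ∫(-6*exp(-3*t)) dt.
Step 2. Decompose ∫((4*t - 8)/(t**2 - 4*t + 3)) dt by partial fractions, (4*t - 8)/(t**2 - 4*t + 3) = 2/(t - 1) + 2/(t - 3): now ∫(2/(t - 3)) dt + ∫(2/(t - 1)) dt + ∫(-6*exp(-3*t)) dt.
Step 3. Evaluate the standard form [assuming t > 3]: now 2*log(t - 3) + ∫(2/(t - 1)) dt + ∫(-6*exp(-3*t)) dt.
Step 4. Evaluate the standard form [assuming t > 1]: now 2*log(t - 3) + 2*log(t - 1) + ∫(-6*exp(-3*t)) dt.
Step 5. Evaluate the standard form: now 2*log(t - 3) + 2*log(t - 1) + 2*exp(-3*t).
Answer: 2*log(t - 3) + 2*log(t - 1) + 2*exp(-3*t).


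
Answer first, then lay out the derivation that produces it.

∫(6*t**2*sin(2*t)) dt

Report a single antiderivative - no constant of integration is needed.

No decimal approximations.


The answer is -3*t**2*cos(2*t) + 3*t*sin(2*t) + 3*cos(2*t)/2.
Step 1. Integrate ∫(6*t**2*sin(2*t)) dt by parts with u = t**2, dv = (6*sin(2*t)) dt, so v = -3*cos(2*t): now -3*t**2*cos(2*t) + ∫(6*t*cos(2*t)) dt.
Step 2. Integrate ∫(6*t*cos(2*t)) dt by parts with u = t, dv = (6*cos(2*t)) dt, so v = 3*sin(2*t): now -3*t**2*cos(2*t) + 3*t*sin(2*t) + ∫(-3*sin(2*t)) dt.
Step 3. Evaluate the standard form: now -3*t**2*cos(2*t) + 3*t*sin(2*t) + 3*cos(2*t)/2.
Answer: -3*t**2*cos(2*t) + 3*t*sin(2*t) + 3*cos(2*t)/2.


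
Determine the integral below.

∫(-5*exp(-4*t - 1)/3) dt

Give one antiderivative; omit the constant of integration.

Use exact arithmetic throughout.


Answer: 5*exp(-4*t - 1)/12.


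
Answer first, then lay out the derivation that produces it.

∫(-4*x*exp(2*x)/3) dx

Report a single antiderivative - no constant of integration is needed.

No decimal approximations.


The answer is -2*x*exp(2*x)/3 + exp(2*x)/3.
Step 1. Integrate ∫(-4*x*exp(2*x)/3) dx by parts with u = x, dv = (-4*exp(2*x)/3) dx, so v = -2*exp(2*x)/3: now -2*x*exp(2*x)/3 + ∫(2*exp(2*x)/3) dx.
Step 2. Evaluate the standard form: now -2*x*exp(2*x)/3 + exp(2*x)/3.
Answer: -2*x*exp(2*x)/3 + exp(2*x)/3.


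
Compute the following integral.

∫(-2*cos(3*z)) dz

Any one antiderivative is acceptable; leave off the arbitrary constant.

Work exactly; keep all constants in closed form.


Answer: -2*sin(3*z)/3.


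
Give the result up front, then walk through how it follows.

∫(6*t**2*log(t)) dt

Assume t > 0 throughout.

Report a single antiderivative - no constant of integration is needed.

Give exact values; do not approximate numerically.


The answer is 2*t**3*log(t) - 2*t**3/3.
Step 1. Integrate ∫(6*t**2*log(t)) dt by parts with u = log(t), dv = (6*t**2) dt, so v = 2*t**3 [assuming t > 0]: now 2*t**3*log(t) + ∫(-2*t**2) dt.
Step 2. Evaluate the standard form: now 2*t**3*log(t) - 2*t**3/3.
Answer: 2*t**3*log(t) - 2*t**3/3.


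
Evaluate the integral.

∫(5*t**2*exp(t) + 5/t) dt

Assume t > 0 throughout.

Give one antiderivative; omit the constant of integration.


Answer: 5*t**2*exp(t) - 10*t*exp(t) + 10*exp(t) + 5*log(t).


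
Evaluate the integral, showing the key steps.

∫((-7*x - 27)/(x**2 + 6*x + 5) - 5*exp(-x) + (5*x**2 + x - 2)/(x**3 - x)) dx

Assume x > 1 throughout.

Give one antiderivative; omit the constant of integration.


Step 1. Rewrite: now ∫((-7*x - 27)/(x**2 + 6*x + 5)) dx + ∫((5*x**2 + x - 2)/(x**3 - x)) dx + ∫(-5*exp(-x)) dx.
Step 2. Evaluate the standard form: now ∫((-7*x - 27)/(x**2 + 6*x + 5)) dx + ∫((5*x**2 + x - 2)/(x**3 - x)) dx + 5*exp(-x).
Step 3. Decompose ∫((-7*x - 27)/(x**2 + 6*x + 5)) dx by partial fractions, (-7*x - 27)/(x**2 + 6*x + 5) = -2/(x + 5) - 5/(x + 1): now ∫((5*x**2 + x - 2)/(x**3 - x)) dx + ∫(-5/(x + 1)) dx + ∫(-2/(x + 5)) dx + 5*exp(-x).
Step 4. Evaluate the standard form [assuming x > -1]: now -5*log(x + 1) + ∫((5*x**2 + x - 2)/(x**3 - x)) dx + ∫(-2/(x + 5)) dx + 5*exp(-x).
Step 5. Evaluate the standard form [assuming x > -5]: now -5*log(x + 1) - 2*log(x + 5) + ∫((5*x**2 + x - 2)/(x**3 - x)) dx + 5*exp(-x).
Step 6. Decompose ∫((5*x**2 + x - 2)/(x**3 - x)) dx by partial fractions, (5*x**2 + x - 2)/(x**3 - x) = 1/(x + 1) + 2/(x - 1) + 2/x: now -5*log(x + 1) - 2*log(x + 5) + ∫(2/x) dx + ∫(2/(x - 1)) dx + ∫(1/(x + 1)) dx + 5*exp(-x).
Step 7. Evaluate the standard form [assuming x > 0]: now 2*log(x) - 5*log(x + 1) - 2*log(x + 5) + ∫(2/(x - 1)) dx + ∫(1/(x + 1)) dx + 5*exp(-x).
Step 8. Evaluate the standard form [assuming x > 1]: now 2*log(x) + 2*log(x - 1) - 5*log(x + 1) - 2*log(x + 5) + ∫(1/(x + 1)) dx + 5*exp(-x).
Step 9. Evaluate the standard form [assuming x > -1]: now 2*log(x) + 2*log(x - 1) - 4*log(x + 1) - 2*log(x + 5) + 5*exp(-x).
Answer: 2*log(x) + 2*log(x - 1) - 4*log(x + 1) - 2*log(x + 5) + 5*exp(-x).


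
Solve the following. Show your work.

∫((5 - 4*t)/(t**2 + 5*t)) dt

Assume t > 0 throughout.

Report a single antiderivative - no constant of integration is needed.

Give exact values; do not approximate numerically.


Step 1. Decompose ∫((5 - 4*t)/(t**2 + 5*t)) dt by partial fractions, (5 - 4*t)/(t**2 + 5*t) = -5/(t + 5) + 1/t: now ∫(1/t) dt + ∫(-5/(t + 5)) dt.
Step 2. Evaluate the standard form [assuming t > -5]: now -5*log(t + 5) + ∫(1/t) dt.
Step 3. Evaluate the standard form [assuming t > 0]: now log(t) - 5*log(t + 5).
Answer: log(t) - 5*log(t + 5).


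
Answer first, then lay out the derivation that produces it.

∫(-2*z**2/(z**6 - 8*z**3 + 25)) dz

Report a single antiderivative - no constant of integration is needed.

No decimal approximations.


The answer is -2*atan(z**3/3 - 4/3)/9.
Step 1. Substitute u = z**3 - 4, turning ∫(-2*z**2/(z**6 - 8*z**3 + 25)) dz into ∫(-2/(3*(u**2 + 9))) du: now ∫(-2/(3*(u**2 + 9))) du.
Step 2. Evaluate the standard form: now -2*atan(u/3)/9.
Step 3. Substitute back u = z**3 - 4: now -2*atan(z**3/3 - 4/3)/9.
Answer: -2*atan(z**3/3 - 4/3)/9.
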